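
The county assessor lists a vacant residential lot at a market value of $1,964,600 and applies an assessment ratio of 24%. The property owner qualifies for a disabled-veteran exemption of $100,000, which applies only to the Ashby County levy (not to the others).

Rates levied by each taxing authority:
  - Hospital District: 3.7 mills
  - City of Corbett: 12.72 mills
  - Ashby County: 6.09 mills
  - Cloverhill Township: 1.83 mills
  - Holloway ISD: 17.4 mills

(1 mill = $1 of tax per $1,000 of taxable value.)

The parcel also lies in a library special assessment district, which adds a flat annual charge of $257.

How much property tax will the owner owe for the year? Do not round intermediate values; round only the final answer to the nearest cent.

$19,328.58

Assessed value = $1,964,600 × 0.24 = $471,504
Hospital District: $471,504 × 0.0037 = $1,744.5648
City of Corbett: $471,504 × 0.01272 = $5,997.53088
Ashby County: ($471,504 − $100,000) × 0.00609 = $371,504 × 0.00609 = $2,262.45936
Cloverhill Township: $471,504 × 0.00183 = $862.85232
Holloway ISD: $471,504 × 0.0174 = $8,204.1696
Levies subtotal = $19,071.57696
Total = $19,071.57696 + $257 = $19,328.57696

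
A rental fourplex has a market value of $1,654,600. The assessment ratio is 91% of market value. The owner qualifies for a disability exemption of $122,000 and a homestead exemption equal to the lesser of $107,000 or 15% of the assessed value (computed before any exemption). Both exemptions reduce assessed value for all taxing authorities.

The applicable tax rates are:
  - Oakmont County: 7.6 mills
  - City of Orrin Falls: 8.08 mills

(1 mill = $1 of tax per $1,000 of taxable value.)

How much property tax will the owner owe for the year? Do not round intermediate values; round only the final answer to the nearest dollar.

$20,018

Assessed value = $1,654,600 × 0.91 = $1,505,686
Homestead exemption = min($107,000, 15% × $1,505,686) = min($107,000, $225,852.9) = $107,000 (dollar cap binds)
Taxable value = $1,505,686 − $122,000 − $107,000 = $1,276,686
Oakmont County: $1,276,686 × 0.0076 = $9,702.8136
City of Orrin Falls: $1,276,686 × 0.00808 = $10,315.62288
Total = $20,018.43648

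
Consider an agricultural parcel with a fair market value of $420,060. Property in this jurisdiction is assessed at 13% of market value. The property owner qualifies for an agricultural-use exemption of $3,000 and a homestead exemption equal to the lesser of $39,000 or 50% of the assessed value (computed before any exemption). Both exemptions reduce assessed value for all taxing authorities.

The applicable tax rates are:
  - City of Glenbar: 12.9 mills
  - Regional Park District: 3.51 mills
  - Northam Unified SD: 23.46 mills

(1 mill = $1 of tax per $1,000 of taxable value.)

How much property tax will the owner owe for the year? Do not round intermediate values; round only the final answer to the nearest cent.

$969.00

Assessed value = $420,060 × 0.13 = $54,607.8
Homestead exemption = min($39,000, 50% × $54,607.8) = min($39,000, $27,303.9) = $27,303.9 (percentage binds)
Taxable value = $54,607.8 − $3,000 − $27,303.9 = $24,303.9
City of Glenbar: $24,303.9 × 0.0129 = $313.52031
Regional Park District: $24,303.9 × 0.00351 = $85.306689
Northam Unified SD: $24,303.9 × 0.02346 = $570.169494
Total = $968.996493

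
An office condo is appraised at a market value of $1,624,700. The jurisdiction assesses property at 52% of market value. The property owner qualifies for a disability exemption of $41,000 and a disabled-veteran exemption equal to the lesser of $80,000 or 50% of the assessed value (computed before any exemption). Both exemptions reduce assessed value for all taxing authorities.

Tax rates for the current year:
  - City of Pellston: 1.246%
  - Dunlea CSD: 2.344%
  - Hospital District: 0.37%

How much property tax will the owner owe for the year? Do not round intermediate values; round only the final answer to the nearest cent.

$28,664.22

Assessed value = $1,624,700 × 0.52 = $844,844
Disabled-veteran exemption = min($80,000, 50% × $844,844) = min($80,000, $422,422) = $80,000 (dollar cap binds)
Taxable value = $844,844 − $41,000 − $80,000 = $723,844
City of Pellston: $723,844 × 0.01246 = $9,019.09624
Dunlea CSD: $723,844 × 0.02344 = $16,966.90336
Hospital District: $723,844 × 0.0037 = $2,678.2228
Total = $28,664.2224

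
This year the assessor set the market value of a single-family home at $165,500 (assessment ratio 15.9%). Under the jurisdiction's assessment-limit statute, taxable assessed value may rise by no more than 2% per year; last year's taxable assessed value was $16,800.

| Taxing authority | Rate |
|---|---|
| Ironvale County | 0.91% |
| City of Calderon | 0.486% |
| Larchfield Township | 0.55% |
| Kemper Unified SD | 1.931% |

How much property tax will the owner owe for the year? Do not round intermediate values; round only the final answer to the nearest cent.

Uncapped assessed value = $165,500 × 0.159 = $26,314.5
Cap limit = $16,800 × 1.02 = $17,136
Taxable assessed value = min($26,314.5, $17,136) = $17,136 (cap binds)
Ironvale County: $17,136 × 0.0091 = $155.9376
City of Calderon: $17,136 × 0.00486 = $83.28096
Larchfield Township: $17,136 × 0.0055 = $94.248
Kemper Unified SD: $17,136 × 0.01931 = $330.89616
Total = $664.36272

$664.36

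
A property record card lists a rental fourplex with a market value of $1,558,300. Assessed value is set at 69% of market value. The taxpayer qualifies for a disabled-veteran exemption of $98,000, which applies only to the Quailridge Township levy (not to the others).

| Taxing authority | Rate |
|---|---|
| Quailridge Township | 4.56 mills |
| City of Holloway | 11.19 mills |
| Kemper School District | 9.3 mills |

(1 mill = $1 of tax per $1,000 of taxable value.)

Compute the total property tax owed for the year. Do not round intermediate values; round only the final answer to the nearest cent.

$26,487.56

Assessed value = $1,558,300 × 0.69 = $1,075,227
Quailridge Township: ($1,075,227 − $98,000) × 0.00456 = $977,227 × 0.00456 = $4,456.15512
City of Holloway: $1,075,227 × 0.01119 = $12,031.79013
Kemper School District: $1,075,227 × 0.0093 = $9,999.6111
Total = $26,487.55635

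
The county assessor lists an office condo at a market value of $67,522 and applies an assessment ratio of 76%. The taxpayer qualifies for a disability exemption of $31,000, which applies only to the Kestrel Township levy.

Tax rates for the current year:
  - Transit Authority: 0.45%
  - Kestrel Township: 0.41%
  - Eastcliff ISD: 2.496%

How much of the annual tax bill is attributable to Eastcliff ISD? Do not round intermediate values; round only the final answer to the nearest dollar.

Assessed value = $67,522 × 0.76 = $51,316.72
Eastcliff ISD taxable value = $51,316.72 (exemption does not apply)
Eastcliff ISD levy = $51,316.72 × 0.02496 = $1,280.8653312

$1,281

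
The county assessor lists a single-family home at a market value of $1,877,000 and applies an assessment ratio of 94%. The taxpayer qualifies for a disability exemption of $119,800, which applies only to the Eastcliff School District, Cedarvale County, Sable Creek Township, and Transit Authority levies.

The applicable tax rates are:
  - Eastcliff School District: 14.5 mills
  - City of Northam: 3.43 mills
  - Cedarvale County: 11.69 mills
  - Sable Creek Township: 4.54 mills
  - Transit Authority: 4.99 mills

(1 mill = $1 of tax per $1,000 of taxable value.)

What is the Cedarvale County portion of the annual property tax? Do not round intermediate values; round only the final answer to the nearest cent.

$19,225.14

Assessed value = $1,877,000 × 0.94 = $1,764,380
Cedarvale County taxable value = $1,764,380 − $119,800 = $1,644,580
Cedarvale County levy = $1,644,580 × 0.01169 = $19,225.1402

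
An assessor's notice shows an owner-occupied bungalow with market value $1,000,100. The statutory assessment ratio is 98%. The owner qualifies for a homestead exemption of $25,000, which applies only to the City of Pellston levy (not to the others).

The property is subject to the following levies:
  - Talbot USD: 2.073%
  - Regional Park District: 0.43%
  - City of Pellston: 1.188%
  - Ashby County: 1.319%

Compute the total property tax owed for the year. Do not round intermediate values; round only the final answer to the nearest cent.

Assessed value = $1,000,100 × 0.98 = $980,098
Talbot USD: $980,098 × 0.02073 = $20,317.43154
Regional Park District: $980,098 × 0.0043 = $4,214.4214
City of Pellston: ($980,098 − $25,000) × 0.01188 = $955,098 × 0.01188 = $11,346.56424
Ashby County: $980,098 × 0.01319 = $12,927.49262
Total = $48,805.9098

$48,805.91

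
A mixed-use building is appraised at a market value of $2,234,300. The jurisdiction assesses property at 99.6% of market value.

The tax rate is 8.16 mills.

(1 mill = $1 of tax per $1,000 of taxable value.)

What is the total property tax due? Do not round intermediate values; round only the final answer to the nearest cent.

$18,158.96

Assessed value = $2,234,300 × 0.996 = $2,225,362.8
Tax = $2,225,362.8 × 0.00816 = $18,158.960448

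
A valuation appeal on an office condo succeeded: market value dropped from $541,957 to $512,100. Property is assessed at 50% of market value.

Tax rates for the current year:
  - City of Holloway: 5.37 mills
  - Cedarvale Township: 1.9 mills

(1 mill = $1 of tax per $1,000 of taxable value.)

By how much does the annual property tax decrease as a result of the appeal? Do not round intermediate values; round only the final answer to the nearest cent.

$108.53

Old assessed value = $541,957 × 0.5 = $270,978.5
New assessed value = $512,100 × 0.5 = $256,050
Combined rate = 0.00537 + 0.0019 = 0.00727
Old tax = $270,978.5 × 0.00727 = $1,970.013695
New tax = $256,050 × 0.00727 = $1,861.4835
Reduction = $1,970.013695 − $1,861.4835 = $108.530195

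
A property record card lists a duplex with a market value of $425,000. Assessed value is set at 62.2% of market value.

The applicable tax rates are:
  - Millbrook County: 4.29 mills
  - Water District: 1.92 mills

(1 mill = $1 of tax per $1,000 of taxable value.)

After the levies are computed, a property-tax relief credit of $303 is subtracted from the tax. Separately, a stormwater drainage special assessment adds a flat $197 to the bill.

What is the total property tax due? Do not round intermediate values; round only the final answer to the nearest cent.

Assessed value = $425,000 × 0.622 = $264,350
Millbrook County: $264,350 × 0.00429 = $1,134.0615
Water District: $264,350 × 0.00192 = $507.552
Levies subtotal = $1,641.6135
After credit = $1,641.6135 − $303 = $1,338.6135
Total = $1,338.6135 + $197 = $1,535.6135

$1,535.61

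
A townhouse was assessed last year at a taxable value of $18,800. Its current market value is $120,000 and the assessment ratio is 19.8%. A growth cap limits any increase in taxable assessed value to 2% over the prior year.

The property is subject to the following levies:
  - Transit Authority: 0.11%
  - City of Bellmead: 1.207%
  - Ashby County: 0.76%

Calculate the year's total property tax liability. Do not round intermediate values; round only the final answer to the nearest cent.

$398.29

Uncapped assessed value = $120,000 × 0.198 = $23,760
Cap limit = $18,800 × 1.02 = $19,176
Taxable assessed value = min($23,760, $19,176) = $19,176 (cap binds)
Transit Authority: $19,176 × 0.0011 = $21.0936
City of Bellmead: $19,176 × 0.01207 = $231.45432
Ashby County: $19,176 × 0.0076 = $145.7376
Total = $398.28552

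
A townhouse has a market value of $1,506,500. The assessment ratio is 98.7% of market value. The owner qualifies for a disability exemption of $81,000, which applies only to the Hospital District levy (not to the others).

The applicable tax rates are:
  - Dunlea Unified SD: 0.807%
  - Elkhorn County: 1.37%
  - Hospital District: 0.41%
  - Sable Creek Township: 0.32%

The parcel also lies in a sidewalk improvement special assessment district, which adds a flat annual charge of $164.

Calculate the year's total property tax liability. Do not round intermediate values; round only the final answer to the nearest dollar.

$43,057

Assessed value = $1,506,500 × 0.987 = $1,486,915.5
Dunlea Unified SD: $1,486,915.5 × 0.00807 = $11,999.408085
Elkhorn County: $1,486,915.5 × 0.0137 = $20,370.74235
Hospital District: ($1,486,915.5 − $81,000) × 0.0041 = $1,405,915.5 × 0.0041 = $5,764.25355
Sable Creek Township: $1,486,915.5 × 0.0032 = $4,758.1296
Levies subtotal = $42,892.533585
Total = $42,892.533585 + $164 = $43,056.533585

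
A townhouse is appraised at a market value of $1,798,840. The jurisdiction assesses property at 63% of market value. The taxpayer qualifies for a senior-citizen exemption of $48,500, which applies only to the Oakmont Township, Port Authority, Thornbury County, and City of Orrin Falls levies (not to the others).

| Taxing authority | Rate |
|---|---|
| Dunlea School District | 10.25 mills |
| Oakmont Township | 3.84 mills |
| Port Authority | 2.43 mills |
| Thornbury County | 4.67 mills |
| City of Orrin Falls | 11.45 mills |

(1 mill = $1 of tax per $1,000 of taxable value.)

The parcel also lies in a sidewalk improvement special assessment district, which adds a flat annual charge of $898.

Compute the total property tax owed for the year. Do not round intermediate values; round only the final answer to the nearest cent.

$36,801.99

Assessed value = $1,798,840 × 0.63 = $1,133,269.2
Dunlea School District: $1,133,269.2 × 0.01025 = $11,616.0093
Oakmont Township: ($1,133,269.2 − $48,500) × 0.00384 = $1,084,769.2 × 0.00384 = $4,165.513728
Port Authority: ($1,133,269.2 − $48,500) × 0.00243 = $1,084,769.2 × 0.00243 = $2,635.989156
Thornbury County: ($1,133,269.2 − $48,500) × 0.00467 = $1,084,769.2 × 0.00467 = $5,065.872164
City of Orrin Falls: ($1,133,269.2 − $48,500) × 0.01145 = $1,084,769.2 × 0.01145 = $12,420.60734
Levies subtotal = $35,903.991688
Total = $35,903.991688 + $898 = $36,801.991688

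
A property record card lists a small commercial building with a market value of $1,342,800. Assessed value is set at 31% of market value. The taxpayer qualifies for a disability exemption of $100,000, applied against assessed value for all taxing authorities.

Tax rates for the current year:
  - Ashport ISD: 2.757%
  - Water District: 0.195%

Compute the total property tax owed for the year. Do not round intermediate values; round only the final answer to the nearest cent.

Assessed value = $1,342,800 × 0.31 = $416,268
Taxable value = $416,268 − $100,000 = $316,268
Ashport ISD: $316,268 × 0.02757 = $8,719.50876
Water District: $316,268 × 0.00195 = $616.7226
Total = $8,719.50876 + $616.7226 = $9,336.23136

$9,336.23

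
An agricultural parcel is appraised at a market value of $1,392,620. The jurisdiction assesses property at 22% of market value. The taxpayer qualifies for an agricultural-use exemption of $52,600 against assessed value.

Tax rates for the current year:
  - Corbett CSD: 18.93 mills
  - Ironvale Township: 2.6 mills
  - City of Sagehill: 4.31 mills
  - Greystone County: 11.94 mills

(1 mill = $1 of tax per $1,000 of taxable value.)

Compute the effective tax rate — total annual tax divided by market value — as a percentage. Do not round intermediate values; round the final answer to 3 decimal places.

Assessed value = $1,392,620 × 0.22 = $306,376.4
Taxable value = $306,376.4 − $52,600 = $253,776.4
Corbett CSD: $253,776.4 × 0.01893 = $4,803.987252
Ironvale Township: $253,776.4 × 0.0026 = $659.81864
City of Sagehill: $253,776.4 × 0.00431 = $1,093.776284
Greystone County: $253,776.4 × 0.01194 = $3,030.090216
Total tax = $9,587.672392
Effective rate = $9,587.672392 ÷ $1,392,620 = 0.688% of market value

0.688%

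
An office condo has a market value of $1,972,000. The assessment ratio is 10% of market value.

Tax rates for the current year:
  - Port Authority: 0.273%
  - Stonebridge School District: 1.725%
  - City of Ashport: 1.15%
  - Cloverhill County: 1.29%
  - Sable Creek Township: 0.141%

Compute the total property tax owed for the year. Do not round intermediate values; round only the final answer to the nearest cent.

Assessed value = $1,972,000 × 0.1 = $197,200
Port Authority: $197,200 × 0.00273 = $538.356
Stonebridge School District: $197,200 × 0.01725 = $3,401.7
City of Ashport: $197,200 × 0.0115 = $2,267.8
Cloverhill County: $197,200 × 0.0129 = $2,543.88
Sable Creek Township: $197,200 × 0.00141 = $278.052
Total = $538.356 + $3,401.7 + $2,267.8 + $2,543.88 + $278.052 = $9,029.788

$9,029.79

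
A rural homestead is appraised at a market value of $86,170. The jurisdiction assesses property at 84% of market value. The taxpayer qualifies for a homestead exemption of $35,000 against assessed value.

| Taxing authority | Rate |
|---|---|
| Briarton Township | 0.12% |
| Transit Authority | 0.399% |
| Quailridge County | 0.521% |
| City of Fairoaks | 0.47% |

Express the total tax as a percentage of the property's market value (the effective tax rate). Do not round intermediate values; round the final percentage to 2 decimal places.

Assessed value = $86,170 × 0.84 = $72,382.8
Taxable value = $72,382.8 − $35,000 = $37,382.8
Briarton Township: $37,382.8 × 0.0012 = $44.85936
Transit Authority: $37,382.8 × 0.00399 = $149.157372
Quailridge County: $37,382.8 × 0.00521 = $194.764388
City of Fairoaks: $37,382.8 × 0.0047 = $175.69916
Total tax = $564.48028
Effective rate = $564.48028 ÷ $86,170 = 0.66% of market value

0.66%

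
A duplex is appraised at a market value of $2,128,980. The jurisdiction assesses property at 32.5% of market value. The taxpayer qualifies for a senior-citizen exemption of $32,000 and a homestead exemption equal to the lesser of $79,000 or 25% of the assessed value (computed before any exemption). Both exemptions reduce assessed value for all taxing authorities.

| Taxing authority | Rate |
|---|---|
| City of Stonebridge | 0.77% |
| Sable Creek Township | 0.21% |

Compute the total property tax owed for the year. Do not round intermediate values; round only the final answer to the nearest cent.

$5,693.00

Assessed value = $2,128,980 × 0.325 = $691,918.5
Homestead exemption = min($79,000, 25% × $691,918.5) = min($79,000, $172,979.625) = $79,000 (dollar cap binds)
Taxable value = $691,918.5 − $32,000 − $79,000 = $580,918.5
City of Stonebridge: $580,918.5 × 0.0077 = $4,473.07245
Sable Creek Township: $580,918.5 × 0.0021 = $1,219.92885
Total = $5,693.0013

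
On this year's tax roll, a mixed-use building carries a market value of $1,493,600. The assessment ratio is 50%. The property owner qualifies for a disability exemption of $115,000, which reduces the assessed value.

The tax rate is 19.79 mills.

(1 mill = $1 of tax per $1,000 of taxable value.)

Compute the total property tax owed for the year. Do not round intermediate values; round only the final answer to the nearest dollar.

$12,503

Assessed value = $1,493,600 × 0.5 = $746,800
Taxable value = $746,800 − $115,000 = $631,800
Tax = $631,800 × 0.01979 = $12,503.322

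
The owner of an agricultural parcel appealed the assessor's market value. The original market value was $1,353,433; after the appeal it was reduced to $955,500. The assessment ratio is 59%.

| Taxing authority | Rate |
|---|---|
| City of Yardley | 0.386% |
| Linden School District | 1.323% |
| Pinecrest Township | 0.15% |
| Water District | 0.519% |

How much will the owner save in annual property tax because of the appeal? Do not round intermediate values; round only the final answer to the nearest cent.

Old assessed value = $1,353,433 × 0.59 = $798,525.47
New assessed value = $955,500 × 0.59 = $563,745
Combined rate = 0.00386 + 0.01323 + 0.0015 + 0.00519 = 0.02378
Old tax = $798,525.47 × 0.02378 = $18,988.9356766
New tax = $563,745 × 0.02378 = $13,405.8561
Reduction = $18,988.9356766 − $13,405.8561 = $5,583.0795766

$5,583.08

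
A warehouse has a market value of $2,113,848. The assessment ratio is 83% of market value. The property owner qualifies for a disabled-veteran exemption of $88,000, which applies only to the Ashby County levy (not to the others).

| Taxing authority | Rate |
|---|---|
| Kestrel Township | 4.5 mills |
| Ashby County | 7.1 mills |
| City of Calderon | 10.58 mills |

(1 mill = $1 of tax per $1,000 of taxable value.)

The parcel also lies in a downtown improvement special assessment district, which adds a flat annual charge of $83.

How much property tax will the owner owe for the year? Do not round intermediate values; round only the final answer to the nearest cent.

Assessed value = $2,113,848 × 0.83 = $1,754,493.84
Kestrel Township: $1,754,493.84 × 0.0045 = $7,895.22228
Ashby County: ($1,754,493.84 − $88,000) × 0.0071 = $1,666,493.84 × 0.0071 = $11,832.106264
City of Calderon: $1,754,493.84 × 0.01058 = $18,562.5448272
Levies subtotal = $38,289.8733712
Total = $38,289.8733712 + $83 = $38,372.8733712

$38,372.87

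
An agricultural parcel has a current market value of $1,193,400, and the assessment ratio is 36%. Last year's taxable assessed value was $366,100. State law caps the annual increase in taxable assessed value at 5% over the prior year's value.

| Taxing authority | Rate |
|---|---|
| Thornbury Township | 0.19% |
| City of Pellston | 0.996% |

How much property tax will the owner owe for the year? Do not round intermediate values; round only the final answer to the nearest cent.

$4,559.04

Uncapped assessed value = $1,193,400 × 0.36 = $429,624
Cap limit = $366,100 × 1.05 = $384,405
Taxable assessed value = min($429,624, $384,405) = $384,405 (cap binds)
Thornbury Township: $384,405 × 0.0019 = $730.3695
City of Pellston: $384,405 × 0.00996 = $3,828.6738
Total = $4,559.0433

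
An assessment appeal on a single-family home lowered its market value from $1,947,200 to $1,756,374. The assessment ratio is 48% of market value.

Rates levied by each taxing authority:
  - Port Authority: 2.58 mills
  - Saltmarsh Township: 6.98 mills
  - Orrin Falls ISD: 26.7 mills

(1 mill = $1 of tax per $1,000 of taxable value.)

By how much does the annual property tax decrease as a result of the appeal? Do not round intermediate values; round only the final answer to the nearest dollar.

Old assessed value = $1,947,200 × 0.48 = $934,656
New assessed value = $1,756,374 × 0.48 = $843,059.52
Combined rate = 0.00258 + 0.00698 + 0.0267 = 0.03626
Old tax = $934,656 × 0.03626 = $33,890.62656
New tax = $843,059.52 × 0.03626 = $30,569.3381952
Reduction = $33,890.62656 − $30,569.3381952 = $3,321.2883648

$3,321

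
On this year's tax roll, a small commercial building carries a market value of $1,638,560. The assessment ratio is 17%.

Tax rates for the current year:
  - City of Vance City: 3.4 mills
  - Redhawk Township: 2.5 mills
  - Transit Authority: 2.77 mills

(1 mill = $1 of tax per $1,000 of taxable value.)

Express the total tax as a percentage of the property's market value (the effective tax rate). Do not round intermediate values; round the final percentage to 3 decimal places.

Assessed value = $1,638,560 × 0.17 = $278,555.2
City of Vance City: $278,555.2 × 0.0034 = $947.08768
Redhawk Township: $278,555.2 × 0.0025 = $696.388
Transit Authority: $278,555.2 × 0.00277 = $771.597904
Total tax = $2,415.073584
Effective rate = $2,415.073584 ÷ $1,638,560 = 0.147% of market value

0.147%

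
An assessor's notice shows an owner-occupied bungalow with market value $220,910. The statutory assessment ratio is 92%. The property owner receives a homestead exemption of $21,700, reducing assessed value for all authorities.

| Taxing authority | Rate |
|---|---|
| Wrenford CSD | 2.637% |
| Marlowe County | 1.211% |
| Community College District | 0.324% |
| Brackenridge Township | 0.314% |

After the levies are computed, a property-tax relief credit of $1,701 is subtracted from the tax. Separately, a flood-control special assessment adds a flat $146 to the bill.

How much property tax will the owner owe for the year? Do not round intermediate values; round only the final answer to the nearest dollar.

Assessed value = $220,910 × 0.92 = $203,237.2
Taxable value = $203,237.2 − $21,700 = $181,537.2
Wrenford CSD: $181,537.2 × 0.02637 = $4,787.135964
Marlowe County: $181,537.2 × 0.01211 = $2,198.415492
Community College District: $181,537.2 × 0.00324 = $588.180528
Brackenridge Township: $181,537.2 × 0.00314 = $570.026808
Levies subtotal = $8,143.758792
After credit = $8,143.758792 − $1,701 = $6,442.758792
Total = $6,442.758792 + $146 = $6,588.758792

$6,589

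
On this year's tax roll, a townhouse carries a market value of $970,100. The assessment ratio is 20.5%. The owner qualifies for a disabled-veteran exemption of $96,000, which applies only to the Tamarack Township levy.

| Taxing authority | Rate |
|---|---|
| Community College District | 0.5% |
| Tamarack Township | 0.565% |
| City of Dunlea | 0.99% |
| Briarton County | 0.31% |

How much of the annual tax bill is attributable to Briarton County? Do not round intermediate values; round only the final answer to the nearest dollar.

$616

Assessed value = $970,100 × 0.205 = $198,870.5
Briarton County taxable value = $198,870.5 (exemption does not apply)
Briarton County levy = $198,870.5 × 0.0031 = $616.49855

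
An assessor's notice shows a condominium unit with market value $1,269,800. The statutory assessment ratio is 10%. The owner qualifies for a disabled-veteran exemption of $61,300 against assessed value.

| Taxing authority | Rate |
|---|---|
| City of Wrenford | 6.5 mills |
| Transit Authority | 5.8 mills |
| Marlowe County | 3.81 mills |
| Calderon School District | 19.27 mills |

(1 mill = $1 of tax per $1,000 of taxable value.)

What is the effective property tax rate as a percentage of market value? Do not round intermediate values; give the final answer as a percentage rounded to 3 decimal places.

Assessed value = $1,269,800 × 0.1 = $126,980
Taxable value = $126,980 − $61,300 = $65,680
City of Wrenford: $65,680 × 0.0065 = $426.92
Transit Authority: $65,680 × 0.0058 = $380.944
Marlowe County: $65,680 × 0.00381 = $250.2408
Calderon School District: $65,680 × 0.01927 = $1,265.6536
Total tax = $2,323.7584
Effective rate = $2,323.7584 ÷ $1,269,800 = 0.183% of market value

0.183%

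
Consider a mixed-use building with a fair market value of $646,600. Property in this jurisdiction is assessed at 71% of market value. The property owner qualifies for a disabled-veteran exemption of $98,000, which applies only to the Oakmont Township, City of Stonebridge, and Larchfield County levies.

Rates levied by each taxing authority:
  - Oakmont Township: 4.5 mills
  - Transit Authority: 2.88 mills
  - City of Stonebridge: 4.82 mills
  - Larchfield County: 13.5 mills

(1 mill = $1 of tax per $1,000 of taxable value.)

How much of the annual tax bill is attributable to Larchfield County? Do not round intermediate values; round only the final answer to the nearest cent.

Assessed value = $646,600 × 0.71 = $459,086
Larchfield County taxable value = $459,086 − $98,000 = $361,086
Larchfield County levy = $361,086 × 0.0135 = $4,874.661

$4,874.66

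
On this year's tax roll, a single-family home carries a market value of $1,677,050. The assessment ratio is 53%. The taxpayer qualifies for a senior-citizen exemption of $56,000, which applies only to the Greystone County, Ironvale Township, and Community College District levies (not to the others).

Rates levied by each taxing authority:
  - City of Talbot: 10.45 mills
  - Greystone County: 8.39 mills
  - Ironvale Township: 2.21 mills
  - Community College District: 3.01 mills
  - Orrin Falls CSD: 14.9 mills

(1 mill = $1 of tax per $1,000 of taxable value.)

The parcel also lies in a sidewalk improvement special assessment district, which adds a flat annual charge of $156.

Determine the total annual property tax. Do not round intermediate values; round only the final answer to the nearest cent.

$34,022.91

Assessed value = $1,677,050 × 0.53 = $888,836.5
City of Talbot: $888,836.5 × 0.01045 = $9,288.341425
Greystone County: ($888,836.5 − $56,000) × 0.00839 = $832,836.5 × 0.00839 = $6,987.498235
Ironvale Township: ($888,836.5 − $56,000) × 0.00221 = $832,836.5 × 0.00221 = $1,840.568665
Community College District: ($888,836.5 − $56,000) × 0.00301 = $832,836.5 × 0.00301 = $2,506.837865
Orrin Falls CSD: $888,836.5 × 0.0149 = $13,243.66385
Levies subtotal = $33,866.91004
Total = $33,866.91004 + $156 = $34,022.91004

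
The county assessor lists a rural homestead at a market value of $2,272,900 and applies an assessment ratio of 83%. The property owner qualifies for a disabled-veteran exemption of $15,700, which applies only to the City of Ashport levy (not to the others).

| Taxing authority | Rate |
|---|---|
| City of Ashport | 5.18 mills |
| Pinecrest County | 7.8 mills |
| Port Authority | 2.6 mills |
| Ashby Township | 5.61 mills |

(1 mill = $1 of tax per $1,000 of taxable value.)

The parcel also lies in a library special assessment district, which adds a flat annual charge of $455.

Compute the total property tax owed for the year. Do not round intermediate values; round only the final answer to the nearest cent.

$40,348.76

Assessed value = $2,272,900 × 0.83 = $1,886,507
City of Ashport: ($1,886,507 − $15,700) × 0.00518 = $1,870,807 × 0.00518 = $9,690.78026
Pinecrest County: $1,886,507 × 0.0078 = $14,714.7546
Port Authority: $1,886,507 × 0.0026 = $4,904.9182
Ashby Township: $1,886,507 × 0.00561 = $10,583.30427
Levies subtotal = $39,893.75733
Total = $39,893.75733 + $455 = $40,348.75733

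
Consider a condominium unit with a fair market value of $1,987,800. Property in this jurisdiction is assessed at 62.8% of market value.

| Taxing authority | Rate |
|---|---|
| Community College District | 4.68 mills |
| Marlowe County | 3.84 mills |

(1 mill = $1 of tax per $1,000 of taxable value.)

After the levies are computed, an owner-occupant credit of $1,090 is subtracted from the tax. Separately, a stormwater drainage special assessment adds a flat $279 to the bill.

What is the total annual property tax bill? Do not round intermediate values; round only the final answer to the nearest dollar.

$9,825

Assessed value = $1,987,800 × 0.628 = $1,248,338.4
Community College District: $1,248,338.4 × 0.00468 = $5,842.223712
Marlowe County: $1,248,338.4 × 0.00384 = $4,793.619456
Levies subtotal = $10,635.843168
After credit = $10,635.843168 − $1,090 = $9,545.843168
Total = $9,545.843168 + $279 = $9,824.843168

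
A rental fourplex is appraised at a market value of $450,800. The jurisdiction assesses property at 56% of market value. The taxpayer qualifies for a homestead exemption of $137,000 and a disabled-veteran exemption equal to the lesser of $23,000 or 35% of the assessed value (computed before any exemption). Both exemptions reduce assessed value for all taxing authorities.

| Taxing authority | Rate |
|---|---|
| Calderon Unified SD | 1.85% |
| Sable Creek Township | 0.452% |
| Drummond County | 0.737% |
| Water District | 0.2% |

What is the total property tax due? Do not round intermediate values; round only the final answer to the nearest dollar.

$2,994

Assessed value = $450,800 × 0.56 = $252,448
Disabled-veteran exemption = min($23,000, 35% × $252,448) = min($23,000, $88,356.8) = $23,000 (dollar cap binds)
Taxable value = $252,448 − $137,000 − $23,000 = $92,448
Calderon Unified SD: $92,448 × 0.0185 = $1,710.288
Sable Creek Township: $92,448 × 0.00452 = $417.86496
Drummond County: $92,448 × 0.00737 = $681.34176
Water District: $92,448 × 0.002 = $184.896
Total = $2,994.39072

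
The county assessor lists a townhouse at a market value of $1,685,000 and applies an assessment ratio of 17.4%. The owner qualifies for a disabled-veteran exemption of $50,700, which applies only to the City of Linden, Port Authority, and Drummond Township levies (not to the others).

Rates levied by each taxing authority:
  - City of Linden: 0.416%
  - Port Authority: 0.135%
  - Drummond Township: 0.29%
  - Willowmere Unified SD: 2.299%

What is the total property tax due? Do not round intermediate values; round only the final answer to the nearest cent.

Assessed value = $1,685,000 × 0.174 = $293,190
City of Linden: ($293,190 − $50,700) × 0.00416 = $242,490 × 0.00416 = $1,008.7584
Port Authority: ($293,190 − $50,700) × 0.00135 = $242,490 × 0.00135 = $327.3615
Drummond Township: ($293,190 − $50,700) × 0.0029 = $242,490 × 0.0029 = $703.221
Willowmere Unified SD: $293,190 × 0.02299 = $6,740.4381
Total = $8,779.779

$8,779.78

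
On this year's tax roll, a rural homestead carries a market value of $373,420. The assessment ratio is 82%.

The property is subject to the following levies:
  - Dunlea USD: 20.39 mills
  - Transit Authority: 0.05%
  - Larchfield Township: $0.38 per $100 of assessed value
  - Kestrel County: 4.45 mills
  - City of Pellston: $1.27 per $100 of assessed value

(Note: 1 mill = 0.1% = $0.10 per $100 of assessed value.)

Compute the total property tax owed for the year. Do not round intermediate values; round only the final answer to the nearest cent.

Assessed value = $373,420 × 0.82 = $306,204.4
Dunlea USD: $306,204.4 × 0.02039 = $6,243.507716
Transit Authority: $306,204.4 × 0.0005 = $153.1022
Larchfield Township: $306,204.4 × 0.0038 = $1,163.57672
Kestrel County: $306,204.4 × 0.00445 = $1,362.60958
City of Pellston: $306,204.4 × 0.0127 = $3,888.79588
Total = $12,811.592096

$12,811.59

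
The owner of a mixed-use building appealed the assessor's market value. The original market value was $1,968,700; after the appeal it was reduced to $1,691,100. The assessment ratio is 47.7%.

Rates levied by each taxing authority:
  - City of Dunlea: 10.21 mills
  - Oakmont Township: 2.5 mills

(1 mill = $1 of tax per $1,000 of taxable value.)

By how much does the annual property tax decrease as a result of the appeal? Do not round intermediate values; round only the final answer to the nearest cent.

$1,683.00

Old assessed value = $1,968,700 × 0.477 = $939,069.9
New assessed value = $1,691,100 × 0.477 = $806,654.7
Combined rate = 0.01021 + 0.0025 = 0.01271
Old tax = $939,069.9 × 0.01271 = $11,935.578429
New tax = $806,654.7 × 0.01271 = $10,252.581237
Reduction = $11,935.578429 − $10,252.581237 = $1,682.997192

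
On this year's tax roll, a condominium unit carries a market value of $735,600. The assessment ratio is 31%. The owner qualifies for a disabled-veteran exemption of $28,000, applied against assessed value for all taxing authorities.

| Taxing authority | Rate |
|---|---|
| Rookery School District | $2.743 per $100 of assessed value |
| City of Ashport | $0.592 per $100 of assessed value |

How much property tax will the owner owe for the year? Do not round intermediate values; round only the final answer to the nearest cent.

Assessed value = $735,600 × 0.31 = $228,036
Taxable value = $228,036 − $28,000 = $200,036
Rookery School District: $200,036 × 0.02743 = $5,486.98748
City of Ashport: $200,036 × 0.00592 = $1,184.21312
Total = $5,486.98748 + $1,184.21312 = $6,671.2006

$6,671.20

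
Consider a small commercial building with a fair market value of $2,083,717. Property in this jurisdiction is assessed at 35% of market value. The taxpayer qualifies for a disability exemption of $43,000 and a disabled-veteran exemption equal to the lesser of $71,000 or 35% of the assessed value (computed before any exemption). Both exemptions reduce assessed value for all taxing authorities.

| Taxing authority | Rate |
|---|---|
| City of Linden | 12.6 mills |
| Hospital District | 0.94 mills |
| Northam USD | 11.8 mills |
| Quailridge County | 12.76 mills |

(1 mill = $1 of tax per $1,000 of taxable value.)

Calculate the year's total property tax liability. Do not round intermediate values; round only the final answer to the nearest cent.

$23,442.97

Assessed value = $2,083,717 × 0.35 = $729,300.95
Disabled-veteran exemption = min($71,000, 35% × $729,300.95) = min($71,000, $255,255.3325) = $71,000 (dollar cap binds)
Taxable value = $729,300.95 − $43,000 − $71,000 = $615,300.95
City of Linden: $615,300.95 × 0.0126 = $7,752.79197
Hospital District: $615,300.95 × 0.00094 = $578.382893
Northam USD: $615,300.95 × 0.0118 = $7,260.55121
Quailridge County: $615,300.95 × 0.01276 = $7,851.240122
Total = $23,442.966195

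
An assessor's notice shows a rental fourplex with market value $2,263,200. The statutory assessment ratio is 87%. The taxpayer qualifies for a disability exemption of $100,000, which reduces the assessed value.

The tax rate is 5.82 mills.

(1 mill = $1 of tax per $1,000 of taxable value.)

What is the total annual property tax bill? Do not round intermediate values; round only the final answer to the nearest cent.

Assessed value = $2,263,200 × 0.87 = $1,968,984
Taxable value = $1,968,984 − $100,000 = $1,868,984
Tax = $1,868,984 × 0.00582 = $10,877.48688

$10,877.49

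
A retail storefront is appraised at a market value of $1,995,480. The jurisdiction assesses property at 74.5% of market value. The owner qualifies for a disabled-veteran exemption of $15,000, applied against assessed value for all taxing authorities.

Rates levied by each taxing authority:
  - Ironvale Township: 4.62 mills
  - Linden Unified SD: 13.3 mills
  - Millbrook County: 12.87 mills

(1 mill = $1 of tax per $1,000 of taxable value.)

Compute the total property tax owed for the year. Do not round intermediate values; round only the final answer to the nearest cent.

$45,311.57

Assessed value = $1,995,480 × 0.745 = $1,486,632.6
Taxable value = $1,486,632.6 − $15,000 = $1,471,632.6
Ironvale Township: $1,471,632.6 × 0.00462 = $6,798.942612
Linden Unified SD: $1,471,632.6 × 0.0133 = $19,572.71358
Millbrook County: $1,471,632.6 × 0.01287 = $18,939.911562
Total = $6,798.942612 + $19,572.71358 + $18,939.911562 = $45,311.567754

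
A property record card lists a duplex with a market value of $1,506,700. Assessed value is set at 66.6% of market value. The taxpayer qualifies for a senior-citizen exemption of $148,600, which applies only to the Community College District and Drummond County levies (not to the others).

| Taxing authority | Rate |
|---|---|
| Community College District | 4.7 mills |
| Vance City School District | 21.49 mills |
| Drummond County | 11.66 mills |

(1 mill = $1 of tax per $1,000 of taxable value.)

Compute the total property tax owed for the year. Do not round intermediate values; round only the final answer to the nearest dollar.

$35,550

Assessed value = $1,506,700 × 0.666 = $1,003,462.2
Community College District: ($1,003,462.2 − $148,600) × 0.0047 = $854,862.2 × 0.0047 = $4,017.85234
Vance City School District: $1,003,462.2 × 0.02149 = $21,564.402678
Drummond County: ($1,003,462.2 − $148,600) × 0.01166 = $854,862.2 × 0.01166 = $9,967.693252
Total = $35,549.94827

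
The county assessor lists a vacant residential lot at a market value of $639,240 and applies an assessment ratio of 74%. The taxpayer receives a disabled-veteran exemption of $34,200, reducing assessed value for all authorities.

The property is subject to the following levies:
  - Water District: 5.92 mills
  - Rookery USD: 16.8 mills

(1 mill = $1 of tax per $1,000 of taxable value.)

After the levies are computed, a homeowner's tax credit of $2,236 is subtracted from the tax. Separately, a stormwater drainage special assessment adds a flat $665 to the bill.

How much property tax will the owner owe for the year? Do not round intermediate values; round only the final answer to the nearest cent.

Assessed value = $639,240 × 0.74 = $473,037.6
Taxable value = $473,037.6 − $34,200 = $438,837.6
Water District: $438,837.6 × 0.00592 = $2,597.918592
Rookery USD: $438,837.6 × 0.0168 = $7,372.47168
Levies subtotal = $9,970.390272
After credit = $9,970.390272 − $2,236 = $7,734.390272
Total = $7,734.390272 + $665 = $8,399.390272

$8,399.39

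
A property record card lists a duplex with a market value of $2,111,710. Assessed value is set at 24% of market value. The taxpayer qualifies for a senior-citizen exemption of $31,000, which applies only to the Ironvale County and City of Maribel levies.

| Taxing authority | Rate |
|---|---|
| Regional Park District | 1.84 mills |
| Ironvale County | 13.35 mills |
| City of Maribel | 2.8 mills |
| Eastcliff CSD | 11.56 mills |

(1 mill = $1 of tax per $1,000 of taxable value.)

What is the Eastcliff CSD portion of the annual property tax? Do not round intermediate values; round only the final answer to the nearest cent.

Assessed value = $2,111,710 × 0.24 = $506,810.4
Eastcliff CSD taxable value = $506,810.4 (exemption does not apply)
Eastcliff CSD levy = $506,810.4 × 0.01156 = $5,858.728224

$5,858.73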